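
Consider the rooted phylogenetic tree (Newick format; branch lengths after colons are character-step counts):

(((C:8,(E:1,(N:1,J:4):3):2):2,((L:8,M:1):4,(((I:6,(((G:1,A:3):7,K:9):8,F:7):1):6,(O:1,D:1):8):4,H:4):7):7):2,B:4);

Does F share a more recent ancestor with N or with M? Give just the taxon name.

The MRCA of F and M subtends ((L,M),(((I,(((G,A),K),F)),(O,D)),H)) (10 taxa).
The MRCA of F and N subtends ((C,(E,(N,J))),((L,M),(((I,(((G,A),K),F)),(O,D)),H))) (14 taxa).
The first is nested inside the second, so F shares a more recent common ancestor with M.

M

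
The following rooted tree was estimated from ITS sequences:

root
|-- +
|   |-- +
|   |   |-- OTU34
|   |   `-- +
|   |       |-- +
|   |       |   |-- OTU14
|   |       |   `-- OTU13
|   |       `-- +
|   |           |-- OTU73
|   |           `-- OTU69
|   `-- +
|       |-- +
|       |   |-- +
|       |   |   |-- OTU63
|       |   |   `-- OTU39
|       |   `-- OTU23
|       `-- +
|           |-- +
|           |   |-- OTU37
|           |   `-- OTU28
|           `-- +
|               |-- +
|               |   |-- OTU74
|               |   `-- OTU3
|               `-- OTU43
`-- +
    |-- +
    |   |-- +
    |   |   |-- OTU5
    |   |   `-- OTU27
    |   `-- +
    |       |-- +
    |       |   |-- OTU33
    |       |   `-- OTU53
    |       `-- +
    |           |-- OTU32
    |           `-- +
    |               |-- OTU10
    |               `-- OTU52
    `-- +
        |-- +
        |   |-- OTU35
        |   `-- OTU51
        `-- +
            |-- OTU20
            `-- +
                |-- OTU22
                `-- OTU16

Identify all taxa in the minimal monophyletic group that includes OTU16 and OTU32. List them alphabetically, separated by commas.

OTU10, OTU16, OTU20, OTU22, OTU27, OTU32, OTU33, OTU35, OTU5, OTU51, OTU52, OTU53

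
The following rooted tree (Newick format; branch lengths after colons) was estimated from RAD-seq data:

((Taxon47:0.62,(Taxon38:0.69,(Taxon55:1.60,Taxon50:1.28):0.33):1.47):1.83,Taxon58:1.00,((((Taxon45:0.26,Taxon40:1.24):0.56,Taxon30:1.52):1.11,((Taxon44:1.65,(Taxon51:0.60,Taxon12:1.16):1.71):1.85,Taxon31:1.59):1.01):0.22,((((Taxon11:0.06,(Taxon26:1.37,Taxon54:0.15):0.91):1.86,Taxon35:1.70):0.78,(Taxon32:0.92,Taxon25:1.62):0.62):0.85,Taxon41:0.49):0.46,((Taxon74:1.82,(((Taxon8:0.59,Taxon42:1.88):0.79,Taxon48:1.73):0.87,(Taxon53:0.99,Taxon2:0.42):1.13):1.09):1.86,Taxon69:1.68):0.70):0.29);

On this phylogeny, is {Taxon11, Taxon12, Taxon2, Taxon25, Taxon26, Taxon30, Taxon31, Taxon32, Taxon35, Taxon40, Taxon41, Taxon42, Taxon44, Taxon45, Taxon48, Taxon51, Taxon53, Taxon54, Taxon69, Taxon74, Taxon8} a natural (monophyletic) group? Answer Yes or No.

The most recent common ancestor of these taxa subtends ((((Taxon45,Taxon40),Taxon30),((Taxon44,(Taxon51,Taxon12)),Taxon31)),((((Taxon11,(Taxon26,Taxon54)),Taxon35),(Taxon32,Taxon25)),Taxon41),((Taxon74,(((Taxon8,Taxon42),Taxon48),(Taxon53,Taxon2))),Taxon69)).
That clade has exactly 21 tips — every listed taxon and nothing else — so the group is monophyletic.

Yes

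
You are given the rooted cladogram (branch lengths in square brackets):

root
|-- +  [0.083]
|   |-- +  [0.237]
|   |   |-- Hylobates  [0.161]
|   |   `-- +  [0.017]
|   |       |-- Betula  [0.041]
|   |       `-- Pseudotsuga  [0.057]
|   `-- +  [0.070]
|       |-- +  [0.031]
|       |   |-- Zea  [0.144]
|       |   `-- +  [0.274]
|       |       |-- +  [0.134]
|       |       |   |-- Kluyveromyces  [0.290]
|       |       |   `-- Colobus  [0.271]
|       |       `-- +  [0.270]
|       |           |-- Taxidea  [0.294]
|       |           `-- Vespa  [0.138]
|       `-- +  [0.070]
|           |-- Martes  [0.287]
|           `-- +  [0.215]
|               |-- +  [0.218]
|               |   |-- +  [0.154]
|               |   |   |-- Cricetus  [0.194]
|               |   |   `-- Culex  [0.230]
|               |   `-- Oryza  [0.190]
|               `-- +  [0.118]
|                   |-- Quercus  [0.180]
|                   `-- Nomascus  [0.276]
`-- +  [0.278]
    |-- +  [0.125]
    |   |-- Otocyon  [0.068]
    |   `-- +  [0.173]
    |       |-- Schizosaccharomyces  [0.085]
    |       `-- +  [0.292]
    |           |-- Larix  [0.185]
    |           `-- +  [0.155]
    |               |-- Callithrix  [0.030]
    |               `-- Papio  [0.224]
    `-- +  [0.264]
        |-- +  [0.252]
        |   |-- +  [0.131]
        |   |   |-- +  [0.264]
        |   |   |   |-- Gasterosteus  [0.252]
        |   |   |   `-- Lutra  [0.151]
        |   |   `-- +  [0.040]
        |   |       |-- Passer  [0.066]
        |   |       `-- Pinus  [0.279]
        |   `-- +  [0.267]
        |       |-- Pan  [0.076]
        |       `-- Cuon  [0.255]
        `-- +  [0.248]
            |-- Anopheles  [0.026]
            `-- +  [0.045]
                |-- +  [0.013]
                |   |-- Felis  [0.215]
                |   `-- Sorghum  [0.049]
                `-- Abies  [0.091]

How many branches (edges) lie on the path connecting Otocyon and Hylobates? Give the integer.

6

The MRCA of Otocyon and Hylobates is the root of the tree.
From Otocyon up to that node: 3 branches. From Hylobates up to the same node: 3 branches. Total: 3 + 3 = 6.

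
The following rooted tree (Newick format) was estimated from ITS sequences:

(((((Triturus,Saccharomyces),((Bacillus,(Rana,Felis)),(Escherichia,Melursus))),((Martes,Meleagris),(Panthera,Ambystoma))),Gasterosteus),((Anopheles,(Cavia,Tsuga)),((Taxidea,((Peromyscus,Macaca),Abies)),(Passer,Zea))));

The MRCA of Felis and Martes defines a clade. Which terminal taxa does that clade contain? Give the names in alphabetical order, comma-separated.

Ambystoma, Bacillus, Escherichia, Felis, Martes, Meleagris, Melursus, Panthera, Rana, Saccharomyces, Triturus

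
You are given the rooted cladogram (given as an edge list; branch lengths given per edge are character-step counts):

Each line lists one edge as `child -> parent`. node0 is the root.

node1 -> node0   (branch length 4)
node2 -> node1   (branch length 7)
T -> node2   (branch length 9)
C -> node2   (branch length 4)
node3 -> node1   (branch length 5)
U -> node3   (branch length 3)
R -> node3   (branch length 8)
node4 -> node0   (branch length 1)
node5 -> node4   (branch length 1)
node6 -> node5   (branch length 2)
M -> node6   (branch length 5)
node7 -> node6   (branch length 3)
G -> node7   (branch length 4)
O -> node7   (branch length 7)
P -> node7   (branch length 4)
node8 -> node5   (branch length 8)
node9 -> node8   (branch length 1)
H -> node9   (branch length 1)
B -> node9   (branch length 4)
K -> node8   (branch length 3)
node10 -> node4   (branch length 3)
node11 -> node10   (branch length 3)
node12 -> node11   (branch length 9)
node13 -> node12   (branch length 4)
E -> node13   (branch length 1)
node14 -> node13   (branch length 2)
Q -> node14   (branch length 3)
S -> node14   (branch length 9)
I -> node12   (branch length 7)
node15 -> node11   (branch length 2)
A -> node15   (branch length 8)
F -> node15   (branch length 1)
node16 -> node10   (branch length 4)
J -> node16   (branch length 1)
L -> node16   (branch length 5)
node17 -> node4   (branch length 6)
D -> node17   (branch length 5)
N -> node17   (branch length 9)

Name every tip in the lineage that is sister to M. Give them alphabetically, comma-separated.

G, O, P

M attaches to the tree at the node subtending (M,(G,O,P)).
The other lineage descending from that same node — the sister group — is (G,O,P); its 3 tips in alphabetical order are the answer.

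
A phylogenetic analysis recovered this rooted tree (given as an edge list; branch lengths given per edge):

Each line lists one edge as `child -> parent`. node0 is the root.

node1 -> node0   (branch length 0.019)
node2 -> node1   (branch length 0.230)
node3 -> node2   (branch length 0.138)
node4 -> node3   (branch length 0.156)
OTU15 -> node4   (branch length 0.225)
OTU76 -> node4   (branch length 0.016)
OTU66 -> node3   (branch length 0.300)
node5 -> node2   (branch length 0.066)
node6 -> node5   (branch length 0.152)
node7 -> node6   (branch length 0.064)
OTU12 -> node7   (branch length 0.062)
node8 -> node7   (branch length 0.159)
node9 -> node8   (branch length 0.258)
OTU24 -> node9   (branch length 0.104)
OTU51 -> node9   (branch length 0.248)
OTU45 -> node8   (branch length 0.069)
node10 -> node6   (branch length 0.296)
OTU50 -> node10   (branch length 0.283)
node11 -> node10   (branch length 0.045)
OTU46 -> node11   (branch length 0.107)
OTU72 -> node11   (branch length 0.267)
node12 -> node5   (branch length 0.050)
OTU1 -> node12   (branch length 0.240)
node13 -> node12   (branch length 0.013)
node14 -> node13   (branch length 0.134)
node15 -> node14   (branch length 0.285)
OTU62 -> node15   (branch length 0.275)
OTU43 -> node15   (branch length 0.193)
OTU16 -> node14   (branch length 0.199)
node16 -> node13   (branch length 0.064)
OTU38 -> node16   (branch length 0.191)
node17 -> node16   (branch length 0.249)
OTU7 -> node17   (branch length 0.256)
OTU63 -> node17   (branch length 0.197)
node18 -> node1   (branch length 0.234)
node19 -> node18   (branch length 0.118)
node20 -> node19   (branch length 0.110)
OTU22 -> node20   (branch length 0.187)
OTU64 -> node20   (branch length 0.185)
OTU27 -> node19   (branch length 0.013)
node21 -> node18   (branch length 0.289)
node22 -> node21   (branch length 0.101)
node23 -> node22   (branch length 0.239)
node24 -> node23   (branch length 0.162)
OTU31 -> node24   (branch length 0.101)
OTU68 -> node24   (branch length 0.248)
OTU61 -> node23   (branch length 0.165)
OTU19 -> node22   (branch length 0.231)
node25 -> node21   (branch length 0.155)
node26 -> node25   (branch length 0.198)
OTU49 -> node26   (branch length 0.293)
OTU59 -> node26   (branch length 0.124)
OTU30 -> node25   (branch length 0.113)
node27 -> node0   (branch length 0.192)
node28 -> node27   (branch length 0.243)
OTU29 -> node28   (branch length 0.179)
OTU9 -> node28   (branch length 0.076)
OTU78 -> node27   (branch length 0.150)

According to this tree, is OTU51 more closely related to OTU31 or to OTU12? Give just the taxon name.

The MRCA of OTU51 and OTU12 subtends (OTU12,((OTU24,OTU51),OTU45)) (4 taxa).
The MRCA of OTU51 and OTU31 subtends ((((OTU15,OTU76),OTU66),(((OTU12,((OTU24,OTU51),OTU45)),(OTU50,(OTU46,OTU72))),(OTU1,(((OTU62,OTU43),OTU16),(OTU38,(OTU7,OTU63)))))),(((OTU22,OTU64),OTU27),((((OTU31,OTU68),OTU61),OTU19),((OTU49,OTU59),OTU30)))) (27 taxa).
The first is nested inside the second, so OTU51 shares a more recent common ancestor with OTU12.

OTU12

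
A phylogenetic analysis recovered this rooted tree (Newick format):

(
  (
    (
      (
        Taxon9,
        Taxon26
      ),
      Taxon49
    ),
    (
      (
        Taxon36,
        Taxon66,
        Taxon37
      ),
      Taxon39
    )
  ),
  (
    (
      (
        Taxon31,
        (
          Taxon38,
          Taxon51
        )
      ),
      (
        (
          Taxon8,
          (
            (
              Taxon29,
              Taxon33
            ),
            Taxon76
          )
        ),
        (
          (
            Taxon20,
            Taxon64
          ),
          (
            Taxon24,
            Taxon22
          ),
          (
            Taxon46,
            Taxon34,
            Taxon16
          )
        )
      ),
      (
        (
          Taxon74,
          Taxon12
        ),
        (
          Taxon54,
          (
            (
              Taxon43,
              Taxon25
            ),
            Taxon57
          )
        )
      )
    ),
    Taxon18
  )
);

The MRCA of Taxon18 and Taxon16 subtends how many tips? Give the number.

The MRCA of Taxon18 and Taxon16 is the node subtending (((Taxon31,(Taxon38,Taxon51)),((Taxon8,((Taxon29,Taxon33),Taxon76)),((Taxon20,Taxon64),(Taxon24,Taxon22),(Taxon46,Taxon34,Taxon16))),((Taxon74,Taxon12),(Taxon54,((Taxon43,Taxon25),Taxon57)))),Taxon18).
That clade contains 21 terminal taxa: Taxon12, Taxon16, Taxon18, Taxon20, Taxon22, Taxon24, Taxon25, Taxon29, Taxon31, Taxon33, Taxon34, Taxon38, Taxon43, Taxon46, Taxon51, Taxon54, Taxon57, Taxon64, Taxon74, Taxon76, Taxon8.

21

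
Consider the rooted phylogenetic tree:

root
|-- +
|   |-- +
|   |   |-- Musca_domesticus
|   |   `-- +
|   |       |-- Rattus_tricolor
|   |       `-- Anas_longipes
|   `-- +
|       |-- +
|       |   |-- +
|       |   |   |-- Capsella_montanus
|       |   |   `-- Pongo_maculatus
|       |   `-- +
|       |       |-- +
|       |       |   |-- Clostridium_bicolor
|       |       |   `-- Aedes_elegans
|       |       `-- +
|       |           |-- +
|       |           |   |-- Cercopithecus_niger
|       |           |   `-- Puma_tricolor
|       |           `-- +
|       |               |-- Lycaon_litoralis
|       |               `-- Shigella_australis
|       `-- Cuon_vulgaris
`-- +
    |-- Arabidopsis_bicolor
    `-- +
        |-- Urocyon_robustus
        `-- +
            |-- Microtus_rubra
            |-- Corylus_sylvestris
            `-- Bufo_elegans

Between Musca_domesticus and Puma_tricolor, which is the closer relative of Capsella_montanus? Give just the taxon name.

The MRCA of Capsella_montanus and Puma_tricolor subtends ((Capsella_montanus,Pongo_maculatus),((Clostridium_bicolor,Aedes_elegans),((Cercopithecus_niger,Puma_tricolor),(Lycaon_litoralis,Shigella_australis)))) (8 taxa).
The MRCA of Capsella_montanus and Musca_domesticus subtends ((Musca_domesticus,(Rattus_tricolor,Anas_longipes)),(((Capsella_montanus,Pongo_maculatus),((Clostridium_bicolor,Aedes_elegans),((Cercopithecus_niger,Puma_tricolor),(Lycaon_litoralis,Shigella_australis)))),Cuon_vulgaris)) (12 taxa).
The first is nested inside the second, so Capsella_montanus shares a more recent common ancestor with Puma_tricolor.

Puma_tricolor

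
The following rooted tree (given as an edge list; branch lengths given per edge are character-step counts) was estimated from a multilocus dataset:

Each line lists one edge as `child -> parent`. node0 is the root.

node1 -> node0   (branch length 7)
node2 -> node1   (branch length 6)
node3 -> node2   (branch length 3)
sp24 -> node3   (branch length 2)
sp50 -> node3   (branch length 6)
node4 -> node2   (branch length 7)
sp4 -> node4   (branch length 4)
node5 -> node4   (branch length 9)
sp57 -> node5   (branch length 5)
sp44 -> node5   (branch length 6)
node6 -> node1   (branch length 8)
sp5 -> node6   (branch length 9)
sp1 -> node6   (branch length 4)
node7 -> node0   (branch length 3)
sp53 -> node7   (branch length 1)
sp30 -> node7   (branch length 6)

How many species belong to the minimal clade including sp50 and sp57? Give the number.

The MRCA of sp50 and sp57 is the node subtending ((sp24,sp50),(sp4,(sp57,sp44))).
That clade contains 5 terminal taxa: sp24, sp4, sp44, sp50, sp57.

5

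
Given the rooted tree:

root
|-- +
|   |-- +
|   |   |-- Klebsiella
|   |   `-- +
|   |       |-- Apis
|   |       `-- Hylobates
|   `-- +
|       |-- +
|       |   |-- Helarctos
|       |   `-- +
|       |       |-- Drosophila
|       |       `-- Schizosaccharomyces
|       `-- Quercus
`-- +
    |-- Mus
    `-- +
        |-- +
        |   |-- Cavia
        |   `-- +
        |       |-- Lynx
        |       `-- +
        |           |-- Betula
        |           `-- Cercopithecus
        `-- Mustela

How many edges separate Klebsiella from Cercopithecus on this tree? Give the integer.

The MRCA of Klebsiella and Cercopithecus is the root of the tree.
From Klebsiella up to that node: 3 branches. From Cercopithecus up to the same node: 6 branches. Total: 3 + 6 = 9.

9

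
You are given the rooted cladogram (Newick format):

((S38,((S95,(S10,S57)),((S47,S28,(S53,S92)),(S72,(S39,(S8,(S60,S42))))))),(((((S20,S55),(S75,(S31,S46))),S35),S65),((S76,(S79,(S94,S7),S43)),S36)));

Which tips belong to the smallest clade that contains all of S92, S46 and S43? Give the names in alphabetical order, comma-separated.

S10, S20, S28, S31, S35, S36, S38, S39, S42, S43, S46, S47, S53, S55, S57, S60, S65, S7, S72, S75, S76, S79, S8, S92, S94, S95

Tracing S92: it sits inside (S53,S92).
Tracing S46: it sits inside (S31,S46).
Tracing S43: it sits inside (S79,(S94,S7),S43).
The smallest clade enclosing all 3 is the whole tree (their MRCA is the root), so the answer is all 26 tips in alphabetical order.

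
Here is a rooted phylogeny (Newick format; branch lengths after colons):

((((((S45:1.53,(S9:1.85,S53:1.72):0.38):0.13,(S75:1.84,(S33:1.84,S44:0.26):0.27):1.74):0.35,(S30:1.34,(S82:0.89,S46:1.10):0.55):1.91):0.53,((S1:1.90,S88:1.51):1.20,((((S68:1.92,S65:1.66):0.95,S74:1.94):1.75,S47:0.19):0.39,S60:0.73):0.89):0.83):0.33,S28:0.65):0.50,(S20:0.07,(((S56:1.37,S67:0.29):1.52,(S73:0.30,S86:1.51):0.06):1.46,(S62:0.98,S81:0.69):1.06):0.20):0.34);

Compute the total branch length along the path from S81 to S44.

6.27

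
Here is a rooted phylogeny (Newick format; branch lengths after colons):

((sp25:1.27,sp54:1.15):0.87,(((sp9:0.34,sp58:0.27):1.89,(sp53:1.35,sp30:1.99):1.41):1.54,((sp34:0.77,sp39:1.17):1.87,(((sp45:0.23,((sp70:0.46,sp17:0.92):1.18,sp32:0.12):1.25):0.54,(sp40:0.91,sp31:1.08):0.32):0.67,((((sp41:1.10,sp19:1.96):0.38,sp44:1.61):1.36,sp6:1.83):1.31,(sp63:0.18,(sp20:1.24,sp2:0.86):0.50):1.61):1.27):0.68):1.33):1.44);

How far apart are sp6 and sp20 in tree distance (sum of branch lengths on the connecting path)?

6.49

The path runs sp6 → … → MRCA → … → sp20; the MRCA is the node subtending ((((sp41,sp19),sp44),sp6),(sp63,(sp20,sp2))).
Branch lengths along that path: 1.83 + 1.31 + 1.61 + 0.50 + 1.24 = 6.49.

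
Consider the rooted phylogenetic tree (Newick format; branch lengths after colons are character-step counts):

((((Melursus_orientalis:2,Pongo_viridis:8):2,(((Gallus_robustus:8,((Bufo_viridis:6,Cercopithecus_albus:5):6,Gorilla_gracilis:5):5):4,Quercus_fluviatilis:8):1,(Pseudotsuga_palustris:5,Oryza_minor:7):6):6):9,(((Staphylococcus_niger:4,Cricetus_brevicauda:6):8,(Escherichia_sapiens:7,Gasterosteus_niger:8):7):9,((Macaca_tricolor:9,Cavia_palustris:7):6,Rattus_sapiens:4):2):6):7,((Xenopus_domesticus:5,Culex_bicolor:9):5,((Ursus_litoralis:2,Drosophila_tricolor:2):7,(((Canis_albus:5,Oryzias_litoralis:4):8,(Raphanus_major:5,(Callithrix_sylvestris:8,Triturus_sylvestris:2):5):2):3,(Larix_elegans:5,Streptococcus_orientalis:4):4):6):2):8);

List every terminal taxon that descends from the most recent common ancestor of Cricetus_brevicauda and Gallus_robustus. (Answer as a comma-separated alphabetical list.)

Bufo_viridis, Cavia_palustris, Cercopithecus_albus, Cricetus_brevicauda, Escherichia_sapiens, Gallus_robustus, Gasterosteus_niger, Gorilla_gracilis, Macaca_tricolor, Melursus_orientalis, Oryza_minor, Pongo_viridis, Pseudotsuga_palustris, Quercus_fluviatilis, Rattus_sapiens, Staphylococcus_niger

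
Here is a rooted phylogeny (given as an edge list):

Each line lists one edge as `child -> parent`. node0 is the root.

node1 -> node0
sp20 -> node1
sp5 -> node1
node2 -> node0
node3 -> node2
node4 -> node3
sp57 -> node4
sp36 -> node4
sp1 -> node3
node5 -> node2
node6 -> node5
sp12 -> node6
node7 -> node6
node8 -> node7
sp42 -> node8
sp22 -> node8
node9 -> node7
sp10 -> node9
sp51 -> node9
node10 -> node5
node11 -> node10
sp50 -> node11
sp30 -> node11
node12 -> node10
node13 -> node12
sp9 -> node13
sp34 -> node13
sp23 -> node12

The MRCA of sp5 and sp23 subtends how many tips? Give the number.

15

The MRCA of sp5 and sp23 is the root, so the clade is the entire tree.
That clade contains 15 terminal taxa: sp1, sp10, sp12, sp20, sp22, sp23, sp30, sp34, sp36, sp42, sp5, sp50, sp51, sp57, sp9.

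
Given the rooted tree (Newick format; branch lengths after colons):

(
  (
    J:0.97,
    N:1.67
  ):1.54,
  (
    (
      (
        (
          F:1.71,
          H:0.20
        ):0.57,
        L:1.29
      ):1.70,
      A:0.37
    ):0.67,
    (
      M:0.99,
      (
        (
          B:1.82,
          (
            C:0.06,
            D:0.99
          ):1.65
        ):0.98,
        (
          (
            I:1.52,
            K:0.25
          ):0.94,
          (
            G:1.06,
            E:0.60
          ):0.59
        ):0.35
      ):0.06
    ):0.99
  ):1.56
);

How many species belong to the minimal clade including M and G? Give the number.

The MRCA of M and G is the node subtending (M,((B,(C,D)),((I,K),(G,E)))).
That clade contains 8 terminal taxa: B, C, D, E, G, I, K, M.

8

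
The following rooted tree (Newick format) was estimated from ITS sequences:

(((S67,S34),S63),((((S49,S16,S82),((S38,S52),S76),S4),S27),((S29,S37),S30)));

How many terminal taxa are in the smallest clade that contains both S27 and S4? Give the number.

8

The MRCA of S27 and S4 is the node subtending (((S49,S16,S82),((S38,S52),S76),S4),S27).
That clade contains 8 terminal taxa: S16, S27, S38, S4, S49, S52, S76, S82.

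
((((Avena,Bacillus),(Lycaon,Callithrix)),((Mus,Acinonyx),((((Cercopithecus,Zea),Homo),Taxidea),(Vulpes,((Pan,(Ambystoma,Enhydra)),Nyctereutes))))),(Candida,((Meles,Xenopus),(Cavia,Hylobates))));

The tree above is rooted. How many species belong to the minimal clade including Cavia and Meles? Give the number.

4

The MRCA of Cavia and Meles is the node subtending ((Meles,Xenopus),(Cavia,Hylobates)).
That clade contains 4 terminal taxa: Cavia, Hylobates, Meles, Xenopus.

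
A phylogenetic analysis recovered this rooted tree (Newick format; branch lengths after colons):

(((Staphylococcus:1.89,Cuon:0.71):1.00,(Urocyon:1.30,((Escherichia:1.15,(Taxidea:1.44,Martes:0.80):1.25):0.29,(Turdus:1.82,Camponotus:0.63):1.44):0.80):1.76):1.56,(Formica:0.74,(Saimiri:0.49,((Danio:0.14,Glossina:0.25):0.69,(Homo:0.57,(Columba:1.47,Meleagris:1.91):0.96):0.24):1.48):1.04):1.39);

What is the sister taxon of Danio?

Glossina

Danio attaches to the tree at the node subtending (Danio,Glossina).
The other lineage descending from that same node — the sister group — is the single tip Glossina.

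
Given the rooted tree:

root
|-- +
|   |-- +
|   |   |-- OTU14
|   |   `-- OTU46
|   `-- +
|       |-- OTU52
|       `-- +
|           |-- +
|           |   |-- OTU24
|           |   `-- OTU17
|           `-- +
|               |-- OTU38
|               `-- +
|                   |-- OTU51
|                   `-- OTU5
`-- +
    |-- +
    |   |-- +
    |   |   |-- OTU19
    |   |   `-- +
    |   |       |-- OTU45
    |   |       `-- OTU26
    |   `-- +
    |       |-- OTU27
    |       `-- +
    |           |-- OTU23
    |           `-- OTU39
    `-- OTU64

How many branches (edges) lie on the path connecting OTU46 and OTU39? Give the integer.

8

The MRCA of OTU46 and OTU39 is the root of the tree.
From OTU46 up to that node: 3 branches. From OTU39 up to the same node: 5 branches. Total: 3 + 5 = 8.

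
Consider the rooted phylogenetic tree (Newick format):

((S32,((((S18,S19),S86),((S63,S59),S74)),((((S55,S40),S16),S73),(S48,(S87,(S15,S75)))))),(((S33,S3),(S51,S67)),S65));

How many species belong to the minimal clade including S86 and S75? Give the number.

14

The MRCA of S86 and S75 is the node subtending ((((S18,S19),S86),((S63,S59),S74)),((((S55,S40),S16),S73),(S48,(S87,(S15,S75))))).
That clade contains 14 terminal taxa: S15, S16, S18, S19, S40, S48, S55, S59, S63, S73, S74, S75, S86, S87.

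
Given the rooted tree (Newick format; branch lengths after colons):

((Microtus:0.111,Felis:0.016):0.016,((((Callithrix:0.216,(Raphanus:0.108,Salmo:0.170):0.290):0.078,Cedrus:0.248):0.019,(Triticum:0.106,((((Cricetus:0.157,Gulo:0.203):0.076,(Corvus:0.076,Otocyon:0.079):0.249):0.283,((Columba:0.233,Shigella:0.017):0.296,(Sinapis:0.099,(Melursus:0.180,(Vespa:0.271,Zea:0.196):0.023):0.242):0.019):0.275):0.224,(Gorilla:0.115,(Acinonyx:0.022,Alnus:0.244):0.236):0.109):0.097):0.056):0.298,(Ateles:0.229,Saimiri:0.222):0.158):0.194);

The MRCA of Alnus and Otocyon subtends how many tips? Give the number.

The MRCA of Alnus and Otocyon is the node subtending ((((Cricetus,Gulo),(Corvus,Otocyon)),((Columba,Shigella),(Sinapis,(Melursus,(Vespa,Zea))))),(Gorilla,(Acinonyx,Alnus))).
That clade contains 13 terminal taxa: Acinonyx, Alnus, Columba, Corvus, Cricetus, Gorilla, Gulo, Melursus, Otocyon, Shigella, Sinapis, Vespa, Zea.

13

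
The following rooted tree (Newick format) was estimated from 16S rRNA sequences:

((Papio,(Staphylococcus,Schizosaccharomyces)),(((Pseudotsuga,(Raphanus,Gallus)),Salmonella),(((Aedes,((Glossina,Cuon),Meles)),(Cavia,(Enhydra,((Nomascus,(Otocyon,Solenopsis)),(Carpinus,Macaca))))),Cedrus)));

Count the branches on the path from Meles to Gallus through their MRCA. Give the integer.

9

The MRCA of Meles and Gallus is the node subtending (((Pseudotsuga,(Raphanus,Gallus)),Salmonella),(((Aedes,((Glossina,Cuon),Meles)),(Cavia,(Enhydra,((Nomascus,(Otocyon,Solenopsis)),(Carpinus,Macaca))))),Cedrus)).
From Meles up to that node: 5 branches. From Gallus up to the same node: 4 branches. Total: 5 + 4 = 9.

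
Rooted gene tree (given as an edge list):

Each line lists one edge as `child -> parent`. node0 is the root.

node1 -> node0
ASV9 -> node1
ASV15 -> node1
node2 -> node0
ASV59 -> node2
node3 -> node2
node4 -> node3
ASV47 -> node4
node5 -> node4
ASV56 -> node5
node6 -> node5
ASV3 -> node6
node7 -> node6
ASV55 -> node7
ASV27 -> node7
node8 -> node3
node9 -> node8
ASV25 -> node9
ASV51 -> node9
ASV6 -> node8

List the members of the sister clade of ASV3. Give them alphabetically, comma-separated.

ASV27, ASV55

ASV3 attaches to the tree at the node subtending (ASV3,(ASV55,ASV27)).
The other lineage descending from that same node — the sister group — is (ASV55,ASV27); its 2 tips in alphabetical order are the answer.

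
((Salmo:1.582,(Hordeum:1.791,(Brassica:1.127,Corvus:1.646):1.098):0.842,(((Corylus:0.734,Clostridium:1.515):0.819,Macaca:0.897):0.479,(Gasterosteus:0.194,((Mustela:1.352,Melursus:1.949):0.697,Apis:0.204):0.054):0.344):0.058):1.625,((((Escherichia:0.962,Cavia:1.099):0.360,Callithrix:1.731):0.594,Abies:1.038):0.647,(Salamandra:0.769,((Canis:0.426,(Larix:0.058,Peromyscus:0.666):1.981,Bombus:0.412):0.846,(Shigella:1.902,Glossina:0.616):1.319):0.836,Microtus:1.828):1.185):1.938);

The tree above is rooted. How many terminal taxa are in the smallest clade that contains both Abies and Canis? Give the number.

12

The MRCA of Abies and Canis is the node subtending ((((Escherichia,Cavia),Callithrix),Abies),(Salamandra,((Canis,(Larix,Peromyscus),Bombus),(Shigella,Glossina)),Microtus)).
That clade contains 12 terminal taxa: Abies, Bombus, Callithrix, Canis, Cavia, Escherichia, Glossina, Larix, Microtus, Peromyscus, Salamandra, Shigella.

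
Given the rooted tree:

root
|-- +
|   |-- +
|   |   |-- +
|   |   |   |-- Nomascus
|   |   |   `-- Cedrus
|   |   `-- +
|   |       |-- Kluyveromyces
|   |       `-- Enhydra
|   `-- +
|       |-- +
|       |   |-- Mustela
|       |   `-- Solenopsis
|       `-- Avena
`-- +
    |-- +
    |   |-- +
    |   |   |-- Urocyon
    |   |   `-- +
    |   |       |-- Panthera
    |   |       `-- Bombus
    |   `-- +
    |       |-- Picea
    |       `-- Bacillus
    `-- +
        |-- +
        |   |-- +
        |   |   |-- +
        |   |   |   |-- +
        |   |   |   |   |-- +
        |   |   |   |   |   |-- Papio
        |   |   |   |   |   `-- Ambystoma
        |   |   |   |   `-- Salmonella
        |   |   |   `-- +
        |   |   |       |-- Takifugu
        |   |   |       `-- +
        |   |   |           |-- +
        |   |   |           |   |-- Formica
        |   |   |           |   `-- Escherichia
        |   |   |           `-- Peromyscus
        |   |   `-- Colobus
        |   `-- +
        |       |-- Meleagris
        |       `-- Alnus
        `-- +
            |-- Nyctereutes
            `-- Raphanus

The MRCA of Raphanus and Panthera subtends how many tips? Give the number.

17

The MRCA of Raphanus and Panthera is the node subtending (((Urocyon,(Panthera,Bombus)),(Picea,Bacillus)),((((((Papio,Ambystoma),Salmonella),(Takifugu,((Formica,Escherichia),Peromyscus))),Colobus),(Meleagris,Alnus)),(Nyctereutes,Raphanus))).
That clade contains 17 terminal taxa: Alnus, Ambystoma, Bacillus, Bombus, Colobus, Escherichia, Formica, Meleagris, Nyctereutes, Panthera, Papio, Peromyscus, Picea, Raphanus, Salmonella, Takifugu, Urocyon.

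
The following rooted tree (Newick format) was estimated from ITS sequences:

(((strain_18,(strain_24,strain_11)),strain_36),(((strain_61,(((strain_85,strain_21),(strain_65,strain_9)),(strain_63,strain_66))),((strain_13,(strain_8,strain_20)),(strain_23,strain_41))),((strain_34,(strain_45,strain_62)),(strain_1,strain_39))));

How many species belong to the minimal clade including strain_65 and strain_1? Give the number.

17

The MRCA of strain_65 and strain_1 is the node subtending (((strain_61,(((strain_85,strain_21),(strain_65,strain_9)),(strain_63,strain_66))),((strain_13,(strain_8,strain_20)),(strain_23,strain_41))),((strain_34,(strain_45,strain_62)),(strain_1,strain_39))).
That clade contains 17 terminal taxa: strain_1, strain_13, strain_20, strain_21, strain_23, strain_34, strain_39, strain_41, strain_45, strain_61, strain_62, strain_63, strain_65, strain_66, strain_8, strain_85, strain_9.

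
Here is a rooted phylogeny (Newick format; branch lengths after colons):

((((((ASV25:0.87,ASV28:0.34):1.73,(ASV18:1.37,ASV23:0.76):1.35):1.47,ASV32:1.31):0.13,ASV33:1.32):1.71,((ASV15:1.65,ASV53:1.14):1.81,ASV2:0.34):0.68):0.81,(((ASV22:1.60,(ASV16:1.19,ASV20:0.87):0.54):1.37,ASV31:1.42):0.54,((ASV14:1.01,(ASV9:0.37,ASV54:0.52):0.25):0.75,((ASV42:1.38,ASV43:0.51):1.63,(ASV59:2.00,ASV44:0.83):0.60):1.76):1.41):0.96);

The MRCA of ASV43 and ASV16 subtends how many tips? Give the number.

11

The MRCA of ASV43 and ASV16 is the node subtending (((ASV22,(ASV16,ASV20)),ASV31),((ASV14,(ASV9,ASV54)),((ASV42,ASV43),(ASV59,ASV44)))).
That clade contains 11 terminal taxa: ASV14, ASV16, ASV20, ASV22, ASV31, ASV42, ASV43, ASV44, ASV54, ASV59, ASV9.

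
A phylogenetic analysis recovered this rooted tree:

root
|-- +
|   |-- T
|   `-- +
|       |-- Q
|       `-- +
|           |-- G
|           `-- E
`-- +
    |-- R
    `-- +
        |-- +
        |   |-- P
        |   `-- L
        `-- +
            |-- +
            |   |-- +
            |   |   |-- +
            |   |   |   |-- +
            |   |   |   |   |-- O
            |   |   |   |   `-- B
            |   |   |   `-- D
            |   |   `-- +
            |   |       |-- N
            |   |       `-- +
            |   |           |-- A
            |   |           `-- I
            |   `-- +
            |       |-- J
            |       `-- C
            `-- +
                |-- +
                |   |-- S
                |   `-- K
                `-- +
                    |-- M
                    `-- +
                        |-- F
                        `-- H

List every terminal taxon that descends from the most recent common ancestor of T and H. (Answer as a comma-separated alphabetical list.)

Tracing T: it sits inside (T,(Q,(G,E))).
Tracing H: it sits inside (F,H).
The smallest clade enclosing both is the whole tree (their MRCA is the root), so the answer is all 20 tips in alphabetical order.

A, B, C, D, E, F, G, H, I, J, K, L, M, N, O, P, Q, R, S, T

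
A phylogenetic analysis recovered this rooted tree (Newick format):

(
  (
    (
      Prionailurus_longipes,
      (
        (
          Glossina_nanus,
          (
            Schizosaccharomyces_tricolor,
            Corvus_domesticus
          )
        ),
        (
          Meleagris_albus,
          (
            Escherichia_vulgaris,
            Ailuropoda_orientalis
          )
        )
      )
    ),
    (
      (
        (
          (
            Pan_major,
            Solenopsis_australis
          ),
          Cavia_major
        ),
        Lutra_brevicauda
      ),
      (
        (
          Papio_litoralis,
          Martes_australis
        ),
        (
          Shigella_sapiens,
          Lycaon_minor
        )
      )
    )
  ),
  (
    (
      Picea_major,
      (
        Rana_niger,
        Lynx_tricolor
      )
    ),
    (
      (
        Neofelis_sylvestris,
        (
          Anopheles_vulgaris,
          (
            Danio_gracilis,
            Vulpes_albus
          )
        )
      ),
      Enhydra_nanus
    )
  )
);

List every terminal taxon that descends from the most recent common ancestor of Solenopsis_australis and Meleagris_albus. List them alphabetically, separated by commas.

Ailuropoda_orientalis, Cavia_major, Corvus_domesticus, Escherichia_vulgaris, Glossina_nanus, Lutra_brevicauda, Lycaon_minor, Martes_australis, Meleagris_albus, Pan_major, Papio_litoralis, Prionailurus_longipes, Schizosaccharomyces_tricolor, Shigella_sapiens, Solenopsis_australis

Tracing Solenopsis_australis: it sits inside (Pan_major,Solenopsis_australis).
Tracing Meleagris_albus: it sits inside (Meleagris_albus,(Escherichia_vulgaris,Ailuropoda_orientalis)).
The smallest clade enclosing both is ((Prionailurus_longipes,((Glossina_nanus,(Schizosaccharomyces_tricolor,Corvus_domesticus)),(Meleagris_albus,(Escherichia_vulgaris,Ailuropoda_orientalis)))),((((Pan_major,Solenopsis_australis),Cavia_major),Lutra_brevicauda),((Papio_litoralis,Martes_australis),(Shigella_sapiens,Lycaon_minor)))); the answer is its 15 terminal taxa in alphabetical order.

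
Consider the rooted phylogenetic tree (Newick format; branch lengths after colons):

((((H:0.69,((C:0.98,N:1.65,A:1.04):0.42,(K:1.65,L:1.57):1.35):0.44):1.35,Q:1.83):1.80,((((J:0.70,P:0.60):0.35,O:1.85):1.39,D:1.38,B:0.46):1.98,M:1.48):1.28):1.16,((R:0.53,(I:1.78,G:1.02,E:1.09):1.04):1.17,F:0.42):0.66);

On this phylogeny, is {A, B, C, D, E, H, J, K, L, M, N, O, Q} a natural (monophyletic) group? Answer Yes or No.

No

The MRCA of the listed taxa is the root, so the smallest clade containing them is the whole tree.
That clade also contains F, G, I, P, R, which are not in the proposed group, so the group is not monophyletic.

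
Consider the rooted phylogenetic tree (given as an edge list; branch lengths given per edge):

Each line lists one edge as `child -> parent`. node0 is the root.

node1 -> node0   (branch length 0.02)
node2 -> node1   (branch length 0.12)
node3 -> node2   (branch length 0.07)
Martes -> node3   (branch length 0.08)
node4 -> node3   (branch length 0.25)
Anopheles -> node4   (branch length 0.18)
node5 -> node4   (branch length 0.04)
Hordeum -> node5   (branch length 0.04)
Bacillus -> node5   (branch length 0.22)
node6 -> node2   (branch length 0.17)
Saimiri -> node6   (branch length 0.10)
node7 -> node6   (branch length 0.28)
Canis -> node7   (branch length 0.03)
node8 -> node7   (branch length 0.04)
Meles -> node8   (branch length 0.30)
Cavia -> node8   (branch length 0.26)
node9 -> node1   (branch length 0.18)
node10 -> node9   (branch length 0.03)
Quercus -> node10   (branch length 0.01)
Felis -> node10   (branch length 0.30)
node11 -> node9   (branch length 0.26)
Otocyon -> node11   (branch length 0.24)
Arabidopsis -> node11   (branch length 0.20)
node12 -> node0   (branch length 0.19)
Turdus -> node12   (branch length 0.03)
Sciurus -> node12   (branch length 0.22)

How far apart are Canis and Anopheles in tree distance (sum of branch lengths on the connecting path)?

0.98

The path runs Canis → … → MRCA → … → Anopheles; the MRCA is the node subtending ((Martes,(Anopheles,(Hordeum,Bacillus))),(Saimiri,(Canis,(Meles,Cavia)))).
Branch lengths along that path: 0.03 + 0.28 + 0.17 + 0.07 + 0.25 + 0.18 = 0.98.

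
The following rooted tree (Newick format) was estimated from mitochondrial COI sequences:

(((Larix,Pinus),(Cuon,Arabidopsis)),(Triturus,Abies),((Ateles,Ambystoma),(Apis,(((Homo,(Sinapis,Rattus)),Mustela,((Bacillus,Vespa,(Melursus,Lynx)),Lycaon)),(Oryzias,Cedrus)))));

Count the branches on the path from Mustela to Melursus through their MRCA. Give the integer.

The MRCA of Mustela and Melursus is the node subtending ((Homo,(Sinapis,Rattus)),Mustela,((Bacillus,Vespa,(Melursus,Lynx)),Lycaon)).
From Mustela up to that node: 1 branch. From Melursus up to the same node: 4 branches. Total: 1 + 4 = 5.

5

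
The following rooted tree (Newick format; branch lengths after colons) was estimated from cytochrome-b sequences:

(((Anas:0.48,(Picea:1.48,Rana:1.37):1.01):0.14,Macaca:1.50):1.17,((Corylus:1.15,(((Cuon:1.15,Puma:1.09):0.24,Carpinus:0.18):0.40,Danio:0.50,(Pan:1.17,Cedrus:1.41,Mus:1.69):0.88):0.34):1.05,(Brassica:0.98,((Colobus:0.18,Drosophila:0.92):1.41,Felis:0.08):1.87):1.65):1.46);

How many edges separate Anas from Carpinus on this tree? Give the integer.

8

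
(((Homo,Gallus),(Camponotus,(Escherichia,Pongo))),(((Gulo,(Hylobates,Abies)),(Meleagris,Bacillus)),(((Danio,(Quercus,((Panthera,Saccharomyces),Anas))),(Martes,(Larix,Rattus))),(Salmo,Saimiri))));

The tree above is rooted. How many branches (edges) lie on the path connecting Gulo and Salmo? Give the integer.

6

The MRCA of Gulo and Salmo is the node subtending (((Gulo,(Hylobates,Abies)),(Meleagris,Bacillus)),(((Danio,(Quercus,((Panthera,Saccharomyces),Anas))),(Martes,(Larix,Rattus))),(Salmo,Saimiri))).
From Gulo up to that node: 3 branches. From Salmo up to the same node: 3 branches. Total: 3 + 3 = 6.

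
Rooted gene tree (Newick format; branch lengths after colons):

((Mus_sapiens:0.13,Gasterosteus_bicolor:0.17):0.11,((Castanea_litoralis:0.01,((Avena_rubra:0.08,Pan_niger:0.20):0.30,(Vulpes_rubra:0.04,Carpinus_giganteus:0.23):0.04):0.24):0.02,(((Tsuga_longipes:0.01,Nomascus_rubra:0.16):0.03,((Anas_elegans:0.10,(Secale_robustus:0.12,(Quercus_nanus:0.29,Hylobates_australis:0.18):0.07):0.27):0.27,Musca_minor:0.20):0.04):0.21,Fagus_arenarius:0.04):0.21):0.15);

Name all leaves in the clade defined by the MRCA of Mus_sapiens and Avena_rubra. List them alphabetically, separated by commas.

Tracing Mus_sapiens: it sits inside (Mus_sapiens,Gasterosteus_bicolor).
Tracing Avena_rubra: it sits inside (Avena_rubra,Pan_niger).
The smallest clade enclosing both is the whole tree (their MRCA is the root), so the answer is all 15 tips in alphabetical order.

Anas_elegans, Avena_rubra, Carpinus_giganteus, Castanea_litoralis, Fagus_arenarius, Gasterosteus_bicolor, Hylobates_australis, Mus_sapiens, Musca_minor, Nomascus_rubra, Pan_niger, Quercus_nanus, Secale_robustus, Tsuga_longipes, Vulpes_rubra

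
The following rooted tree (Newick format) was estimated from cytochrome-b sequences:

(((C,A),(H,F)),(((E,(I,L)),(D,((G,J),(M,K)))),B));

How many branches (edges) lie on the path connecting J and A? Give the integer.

9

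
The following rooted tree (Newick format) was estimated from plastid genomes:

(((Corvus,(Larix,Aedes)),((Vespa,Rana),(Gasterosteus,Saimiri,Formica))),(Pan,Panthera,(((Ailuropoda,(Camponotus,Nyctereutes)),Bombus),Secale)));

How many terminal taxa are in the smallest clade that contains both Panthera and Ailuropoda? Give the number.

The MRCA of Panthera and Ailuropoda is the node subtending (Pan,Panthera,(((Ailuropoda,(Camponotus,Nyctereutes)),Bombus),Secale)).
That clade contains 7 terminal taxa: Ailuropoda, Bombus, Camponotus, Nyctereutes, Pan, Panthera, Secale.

7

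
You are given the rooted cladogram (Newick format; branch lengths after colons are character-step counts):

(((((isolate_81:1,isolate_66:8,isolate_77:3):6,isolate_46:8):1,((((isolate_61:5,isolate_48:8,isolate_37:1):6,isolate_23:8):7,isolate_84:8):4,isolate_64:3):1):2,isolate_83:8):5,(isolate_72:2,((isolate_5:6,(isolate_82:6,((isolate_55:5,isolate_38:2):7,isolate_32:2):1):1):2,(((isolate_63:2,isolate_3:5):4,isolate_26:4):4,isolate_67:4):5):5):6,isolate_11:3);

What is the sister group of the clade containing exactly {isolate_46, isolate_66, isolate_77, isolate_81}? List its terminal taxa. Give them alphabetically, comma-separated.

isolate_23, isolate_37, isolate_48, isolate_61, isolate_64, isolate_84

The clade containing exactly {isolate_46, isolate_66, isolate_77, isolate_81} attaches to the tree at the node subtending (((isolate_81,isolate_66,isolate_77),isolate_46),((((isolate_61,isolate_48,isolate_37),isolate_23),isolate_84),isolate_64)).
The other lineage descending from that same node — the sister group — is ((((isolate_61,isolate_48,isolate_37),isolate_23),isolate_84),isolate_64); its 6 tips in alphabetical order are the answer.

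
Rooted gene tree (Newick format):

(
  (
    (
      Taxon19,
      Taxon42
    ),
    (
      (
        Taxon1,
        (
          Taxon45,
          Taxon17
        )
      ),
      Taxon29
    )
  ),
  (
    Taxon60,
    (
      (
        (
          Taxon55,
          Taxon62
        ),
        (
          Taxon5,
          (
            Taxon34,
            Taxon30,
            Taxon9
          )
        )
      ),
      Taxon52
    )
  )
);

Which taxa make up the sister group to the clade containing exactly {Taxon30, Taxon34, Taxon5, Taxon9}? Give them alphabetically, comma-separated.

Taxon55, Taxon62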